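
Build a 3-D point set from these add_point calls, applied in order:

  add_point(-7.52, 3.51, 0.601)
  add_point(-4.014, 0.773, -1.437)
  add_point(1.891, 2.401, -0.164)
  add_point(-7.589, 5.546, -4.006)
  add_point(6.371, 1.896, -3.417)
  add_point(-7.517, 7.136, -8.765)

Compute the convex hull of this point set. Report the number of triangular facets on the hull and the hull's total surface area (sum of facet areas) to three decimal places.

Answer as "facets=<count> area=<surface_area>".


Points on the hull: [0, 1, 2, 3, 4, 5] (6 of 6).

Facet areas (half cross-product norm):
  f1: (p5, p1, p4) → 54.3511
  f2: (p0, p5, p3) → 1.2340
  f3: (p0, p5, p1) → 24.1367
  f4: (p2, p1, p4) → 13.6734
  f5: (p2, p0, p1) → 13.6975
  f6: (p2, p0, p3) → 23.9427
  f7: (p2, p5, p3) → 24.3566
  f8: (p2, p5, p4) → 36.8809
Σ area = 192.273

Euler characteristic 6−12+8 = 2 ✓

facets=8 area=192.273


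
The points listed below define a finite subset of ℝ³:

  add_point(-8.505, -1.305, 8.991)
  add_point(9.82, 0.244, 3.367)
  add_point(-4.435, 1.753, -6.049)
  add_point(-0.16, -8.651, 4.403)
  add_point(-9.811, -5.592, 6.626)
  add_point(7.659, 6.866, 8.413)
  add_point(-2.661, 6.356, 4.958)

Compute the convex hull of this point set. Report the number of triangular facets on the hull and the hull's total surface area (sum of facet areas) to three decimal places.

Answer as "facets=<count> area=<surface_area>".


facets=10 area=643.096

Points on the hull: [0, 1, 2, 3, 4, 5, 6] (7 of 7).

Facet areas (half cross-product norm):
  f1: (p2, p5, p1) → 73.6825
  f2: (p6, p2, p5) → 58.7911
  f3: (p3, p5, p1) → 55.3868
  f4: (p3, p2, p4) → 75.5740
  f5: (p3, p2, p1) → 98.3661
  f6: (p0, p3, p4) → 26.1033
  f7: (p0, p3, p5) → 101.8472
  f8: (p0, p6, p5) → 51.0458
  f9: (p0, p2, p4) → 39.3057
  f10: (p0, p6, p2) → 62.9931
Σ area = 643.096

Euler characteristic 7−15+10 = 2 ✓


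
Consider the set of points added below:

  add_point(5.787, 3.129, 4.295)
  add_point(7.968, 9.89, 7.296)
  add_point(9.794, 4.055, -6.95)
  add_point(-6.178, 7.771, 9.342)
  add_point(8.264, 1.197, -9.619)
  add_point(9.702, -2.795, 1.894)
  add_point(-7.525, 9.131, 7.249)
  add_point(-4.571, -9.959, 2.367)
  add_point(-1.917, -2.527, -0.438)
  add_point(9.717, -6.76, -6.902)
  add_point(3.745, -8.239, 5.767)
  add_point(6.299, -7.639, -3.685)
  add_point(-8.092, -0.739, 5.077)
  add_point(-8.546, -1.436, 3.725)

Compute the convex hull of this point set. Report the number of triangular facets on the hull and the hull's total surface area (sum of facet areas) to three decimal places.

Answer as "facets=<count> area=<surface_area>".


Hull vertices (12/14): indices [1, 2, 3, 4, 5, 6, 7, 9, 10, 11, 12, 13].

Triangle areas on the boundary:
  f1: (p5, p1, p2) → 75.2462
  f2: (p4, p7, p13) → 97.8635
  f3: (p6, p1, p2) → 119.6748
  f4: (p6, p4, p13) → 120.9334
  f5: (p6, p4, p2) → 46.4408
  f6: (p9, p5, p2) → 47.6613
  f7: (p9, p4, p2) → 16.6417
  f8: (p9, p4, p7) → 72.4067
  f9: (p10, p5, p1) → 59.2501
  f10: (p10, p9, p5) → 42.7221
  f11: (p3, p6, p1) → 19.6101
  f12: (p3, p10, p1) → 126.2946
  f13: (p3, p10, p7) → 85.0319
  f14: (p11, p9, p7) → 7.2671
  f15: (p11, p10, p7) → 44.5928
  f16: (p11, p10, p9) → 12.4607
  f17: (p12, p6, p13) → 6.2590
  f18: (p12, p3, p6) → 13.7695
  f19: (p12, p7, p13) → 6.9254
  f20: (p12, p3, p7) → 27.1082
Σ area = 1048.160

Check V−E+F: 12 − 30 + 20 = 2.

facets=20 area=1048.160


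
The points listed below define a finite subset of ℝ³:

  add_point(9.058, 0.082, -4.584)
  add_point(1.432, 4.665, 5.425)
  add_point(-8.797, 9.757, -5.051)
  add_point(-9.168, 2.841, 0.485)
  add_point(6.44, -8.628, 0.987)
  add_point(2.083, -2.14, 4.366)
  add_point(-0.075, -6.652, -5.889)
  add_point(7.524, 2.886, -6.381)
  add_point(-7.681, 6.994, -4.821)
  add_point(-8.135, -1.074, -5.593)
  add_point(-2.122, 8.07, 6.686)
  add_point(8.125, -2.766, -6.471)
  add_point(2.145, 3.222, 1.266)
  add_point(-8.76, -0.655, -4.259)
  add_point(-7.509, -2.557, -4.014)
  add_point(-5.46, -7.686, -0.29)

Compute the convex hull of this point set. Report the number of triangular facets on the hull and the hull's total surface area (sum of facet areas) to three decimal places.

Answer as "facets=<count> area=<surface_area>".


facets=22 area=829.791

Points on the hull: [0, 1, 2, 3, 4, 5, 6, 7, 9, 10, 11, 13, 15] (13 of 16).

Facet areas (half cross-product norm):
  f1: (p1, p4, p0) → 69.1348
  f2: (p1, p5, p4) → 15.1018
  f3: (p1, p5, p10) → 11.3580
  f4: (p2, p10, p3) → 47.5808
  f5: (p15, p6, p4) → 37.8172
  f6: (p15, p5, p4) → 43.5052
  f7: (p15, p10, p3) → 57.6890
  f8: (p15, p5, p10) → 56.2227
  f9: (p11, p4, p0) → 16.9311
  f10: (p11, p6, p4) → 38.7260
  f11: (p9, p15, p6) → 33.0234
  f12: (p9, p11, p6) → 38.6096
  f13: (p7, p9, p2) → 86.3694
  f14: (p7, p9, p11) → 45.5083
  f15: (p7, p11, p0) → 6.2972
  f16: (p7, p2, p10) → 108.8366
  f17: (p7, p1, p0) → 24.3316
  f18: (p7, p1, p10) → 26.5683
  f19: (p13, p2, p3) → 26.1640
  f20: (p13, p9, p2) → 7.8213
  f21: (p13, p15, p3) → 25.5161
  f22: (p13, p9, p15) → 6.6779
Σ area = 829.791

Check V−E+F: 13 − 33 + 22 = 2.


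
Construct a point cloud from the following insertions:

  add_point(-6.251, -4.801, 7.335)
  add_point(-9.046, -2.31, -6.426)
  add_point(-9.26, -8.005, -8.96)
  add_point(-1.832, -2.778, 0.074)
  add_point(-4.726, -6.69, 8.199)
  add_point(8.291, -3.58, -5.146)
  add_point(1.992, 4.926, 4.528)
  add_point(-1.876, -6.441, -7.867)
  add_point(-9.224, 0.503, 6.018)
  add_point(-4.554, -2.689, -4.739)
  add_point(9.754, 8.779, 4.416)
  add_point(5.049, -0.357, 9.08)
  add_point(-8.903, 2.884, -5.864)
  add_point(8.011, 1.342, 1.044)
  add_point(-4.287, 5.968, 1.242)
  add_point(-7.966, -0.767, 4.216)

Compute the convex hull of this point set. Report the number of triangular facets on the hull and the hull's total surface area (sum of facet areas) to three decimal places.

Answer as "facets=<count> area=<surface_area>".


Hull vertices (10/16): indices [0, 2, 4, 5, 7, 8, 10, 11, 12, 14].

Area of each hull facet:
  f1: (p5, p11, p10) → 80.1800
  f2: (p12, p5, p10) → 142.2561
  f3: (p4, p5, p11) → 87.2654
  f4: (p4, p0, p2) → 20.8108
  f5: (p8, p11, p10) → 79.3830
  f6: (p8, p4, p11) → 51.1570
  f7: (p8, p4, p0) → 1.6444
  f8: (p8, p0, p2) → 52.0703
  f9: (p8, p12, p2) → 68.4402
  f10: (p7, p12, p2) → 41.6238
  f11: (p7, p12, p5) → 61.5418
  f12: (p7, p4, p2) → 62.1976
  f13: (p7, p4, p5) → 88.7153
  f14: (p14, p12, p10) → 45.4687
  f15: (p14, p8, p10) → 54.1802
  f16: (p14, p8, p12) → 39.4737
Σ area = 976.408

Euler: V−E+F = 10−24+16 = 2.

facets=16 area=976.408


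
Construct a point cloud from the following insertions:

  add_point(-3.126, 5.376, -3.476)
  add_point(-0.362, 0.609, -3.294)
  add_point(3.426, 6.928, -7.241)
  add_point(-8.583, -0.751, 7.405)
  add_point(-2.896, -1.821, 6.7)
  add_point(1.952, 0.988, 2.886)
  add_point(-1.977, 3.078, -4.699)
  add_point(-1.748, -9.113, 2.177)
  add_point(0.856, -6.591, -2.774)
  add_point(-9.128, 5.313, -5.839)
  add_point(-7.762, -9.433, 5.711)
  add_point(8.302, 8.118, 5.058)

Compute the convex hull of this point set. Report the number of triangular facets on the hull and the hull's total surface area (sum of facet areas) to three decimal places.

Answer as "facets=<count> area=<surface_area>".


Extreme-point indices: [2, 3, 4, 7, 8, 9, 10, 11] — 8 of 12 on the boundary.

Triangle areas on the boundary:
  f1: (p2, p11, p9) → 81.4112
  f2: (p3, p11, p9) → 134.8472
  f3: (p3, p10, p9) → 62.9057
  f4: (p8, p10, p9) → 97.4926
  f5: (p8, p2, p9) → 87.0401
  f6: (p8, p2, p11) → 95.1887
  f7: (p4, p10, p11) → 23.5684
  f8: (p4, p3, p11) → 34.5392
  f9: (p4, p3, p10) → 24.7610
  f10: (p7, p10, p11) → 64.6066
  f11: (p7, p8, p11) → 55.2952
  f12: (p7, p8, p10) → 13.0615
Σ area = 774.717

Euler: V−E+F = 8−18+12 = 2.

facets=12 area=774.717


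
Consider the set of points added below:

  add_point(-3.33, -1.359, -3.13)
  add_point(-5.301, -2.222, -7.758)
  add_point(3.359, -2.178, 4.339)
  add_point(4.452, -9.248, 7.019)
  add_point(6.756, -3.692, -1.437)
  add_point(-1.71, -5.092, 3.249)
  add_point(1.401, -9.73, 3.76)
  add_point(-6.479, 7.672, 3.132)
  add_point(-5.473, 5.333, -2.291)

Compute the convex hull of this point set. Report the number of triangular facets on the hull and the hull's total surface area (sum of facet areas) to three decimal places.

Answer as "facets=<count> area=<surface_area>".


8 of the 9 inputs are extreme points: [1, 2, 3, 4, 5, 6, 7, 8].

Per-facet area ½‖(b−a)×(c−a)‖:
  f1: (p1, p6, p4) → 64.7184
  f2: (p3, p6, p4) → 21.5199
  f3: (p8, p4, p7) → 43.2691
  f4: (p8, p1, p7) → 14.7222
  f5: (p8, p1, p4) → 62.9555
  f6: (p5, p1, p7) → 76.4676
  f7: (p5, p1, p6) → 29.8686
  f8: (p5, p3, p7) → 38.8202
  f9: (p5, p3, p6) → 11.7740
  f10: (p2, p4, p7) → 43.3146
  f11: (p2, p3, p7) → 33.1759
  f12: (p2, p3, p4) → 26.2355
Σ area = 466.842

Check V−E+F: 8 − 18 + 12 = 2.

facets=12 area=466.842


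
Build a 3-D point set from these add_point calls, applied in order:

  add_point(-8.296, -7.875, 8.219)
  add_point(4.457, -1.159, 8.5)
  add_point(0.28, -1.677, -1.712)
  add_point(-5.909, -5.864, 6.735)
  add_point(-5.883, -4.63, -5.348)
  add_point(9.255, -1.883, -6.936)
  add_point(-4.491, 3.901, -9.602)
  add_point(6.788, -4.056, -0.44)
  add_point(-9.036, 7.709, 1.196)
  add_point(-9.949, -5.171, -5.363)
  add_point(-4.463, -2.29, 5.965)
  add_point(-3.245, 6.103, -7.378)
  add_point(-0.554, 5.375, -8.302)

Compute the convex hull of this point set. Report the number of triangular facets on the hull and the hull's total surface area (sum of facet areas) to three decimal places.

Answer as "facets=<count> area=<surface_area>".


10 of the 13 inputs are extreme points: [0, 1, 4, 5, 6, 7, 8, 9, 11, 12].

Triangle areas on the boundary:
  f1: (p0, p8, p9) → 97.0687
  f2: (p1, p0, p8) → 114.1713
  f3: (p6, p5, p9) → 86.2034
  f4: (p6, p8, p9) → 67.8948
  f5: (p7, p0, p9) → 112.9932
  f6: (p7, p1, p5) → 20.3694
  f7: (p7, p1, p0) → 69.6834
  f8: (p12, p6, p5) → 22.5683
  f9: (p12, p1, p5) → 98.1020
  f10: (p12, p1, p8) → 109.8979
  f11: (p4, p5, p9) → 3.6866
  f12: (p4, p7, p9) → 10.2242
  f13: (p4, p7, p5) → 49.5082
  f14: (p11, p6, p8) → 15.8680
  f15: (p11, p12, p8) → 9.1748
  f16: (p11, p12, p6) → 4.9442
Σ area = 892.358

Check V−E+F: 10 − 24 + 16 = 2.

facets=16 area=892.358


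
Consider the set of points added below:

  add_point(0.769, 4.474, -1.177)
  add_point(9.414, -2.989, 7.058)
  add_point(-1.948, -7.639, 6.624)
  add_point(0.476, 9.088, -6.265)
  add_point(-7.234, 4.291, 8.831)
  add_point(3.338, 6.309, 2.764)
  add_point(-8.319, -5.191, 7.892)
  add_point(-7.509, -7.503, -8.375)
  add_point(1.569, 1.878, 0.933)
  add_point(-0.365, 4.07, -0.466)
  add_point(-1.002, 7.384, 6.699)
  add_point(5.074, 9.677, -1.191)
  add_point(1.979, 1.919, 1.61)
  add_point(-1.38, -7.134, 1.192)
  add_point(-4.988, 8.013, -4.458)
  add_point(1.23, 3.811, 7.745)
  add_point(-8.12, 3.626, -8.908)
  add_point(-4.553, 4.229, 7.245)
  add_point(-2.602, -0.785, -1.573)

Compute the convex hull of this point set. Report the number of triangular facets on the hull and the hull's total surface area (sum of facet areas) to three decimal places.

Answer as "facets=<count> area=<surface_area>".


facets=20 area=1018.302

12 of the 19 inputs are extreme points: [1, 2, 3, 4, 6, 7, 10, 11, 13, 14, 15, 16].

Triangle areas on the boundary:
  f1: (p7, p16, p6) → 91.3604
  f2: (p4, p1, p6) → 83.4903
  f3: (p4, p16, p6) → 84.3802
  f4: (p2, p1, p6) → 30.0729
  f5: (p2, p7, p6) → 54.8912
  f6: (p10, p11, p1) → 72.8608
  f7: (p13, p7, p1) → 39.9861
  f8: (p13, p2, p1) → 33.5349
  f9: (p13, p2, p7) → 19.7156
  f10: (p15, p4, p1) → 27.0881
  f11: (p15, p10, p1) → 9.8896
  f12: (p15, p10, p4) → 15.7900
  f13: (p14, p4, p16) → 45.4745
  f14: (p14, p10, p4) → 43.1641
  f15: (p14, p10, p11) → 51.0922
  f16: (p3, p14, p11) → 18.3292
  f17: (p3, p14, p16) → 19.2649
  f18: (p3, p7, p16) → 52.0940
  f19: (p3, p11, p1) → 46.7103
  f20: (p3, p7, p1) → 179.1126
Σ area = 1018.302

Check V−E+F: 12 − 30 + 20 = 2.


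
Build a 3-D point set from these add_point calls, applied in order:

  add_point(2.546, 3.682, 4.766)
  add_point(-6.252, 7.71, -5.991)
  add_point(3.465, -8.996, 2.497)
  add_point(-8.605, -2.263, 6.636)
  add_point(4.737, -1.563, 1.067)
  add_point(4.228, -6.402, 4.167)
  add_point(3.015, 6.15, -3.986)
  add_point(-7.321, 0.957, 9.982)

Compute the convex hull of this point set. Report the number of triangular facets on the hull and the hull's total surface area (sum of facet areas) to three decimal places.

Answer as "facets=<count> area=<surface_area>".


facets=12 area=545.383

8 of the 8 inputs are extreme points: [0, 1, 2, 3, 4, 5, 6, 7].

Per-facet area ½‖(b−a)×(c−a)‖:
  f1: (p2, p1, p3) → 117.1111
  f2: (p6, p0, p4) → 29.1322
  f3: (p6, p0, p1) → 42.9076
  f4: (p6, p2, p4) → 17.9866
  f5: (p6, p2, p1) → 76.5111
  f6: (p7, p2, p3) → 33.2809
  f7: (p7, p1, p3) → 39.0119
  f8: (p7, p0, p1) → 82.5258
  f9: (p5, p2, p4) → 8.3051
  f10: (p5, p0, p4) → 18.4870
  f11: (p5, p7, p2) → 21.4246
  f12: (p5, p7, p0) → 58.6989
Σ area = 545.383

Euler: V−E+F = 8−18+12 = 2.


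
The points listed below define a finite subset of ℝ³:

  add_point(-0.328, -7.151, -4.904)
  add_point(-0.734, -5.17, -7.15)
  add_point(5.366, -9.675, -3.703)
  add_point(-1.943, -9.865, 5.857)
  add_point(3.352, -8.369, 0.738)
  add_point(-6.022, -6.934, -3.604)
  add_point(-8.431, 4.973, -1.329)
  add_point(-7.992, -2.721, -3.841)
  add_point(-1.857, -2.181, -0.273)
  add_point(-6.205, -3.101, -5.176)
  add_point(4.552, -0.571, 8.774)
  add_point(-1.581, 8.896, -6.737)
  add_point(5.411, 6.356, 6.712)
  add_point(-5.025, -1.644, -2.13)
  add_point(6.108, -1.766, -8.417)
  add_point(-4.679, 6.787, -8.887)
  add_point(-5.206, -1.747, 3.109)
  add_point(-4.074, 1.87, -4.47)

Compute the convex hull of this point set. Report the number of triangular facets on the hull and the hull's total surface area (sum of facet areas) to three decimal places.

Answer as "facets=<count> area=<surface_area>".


facets=24 area=910.818

Points on the hull: [1, 2, 3, 4, 5, 6, 7, 9, 10, 11, 12, 14, 15, 16] (14 of 18).

Triangle areas on the boundary:
  f1: (p12, p10, p6) → 58.4213
  f2: (p16, p10, p6) → 42.7561
  f3: (p16, p10, p3) → 48.4504
  f4: (p4, p10, p3) → 40.7083
  f5: (p11, p12, p6) → 71.4431
  f6: (p11, p12, p14) → 97.5853
  f7: (p2, p5, p3) → 56.7359
  f8: (p2, p4, p3) → 10.6139
  f9: (p2, p1, p5) → 26.8447
  f10: (p2, p1, p14) → 30.3237
  f11: (p2, p4, p10) → 18.3284
  f12: (p2, p12, p14) → 79.2811
  f13: (p2, p12, p10) → 53.2213
  f14: (p15, p11, p6) → 18.6411
  f15: (p15, p11, p14) → 28.6064
  f16: (p15, p1, p14) → 48.5817
  f17: (p9, p1, p5) → 12.4637
  f18: (p9, p15, p1) → 32.8509
  f19: (p7, p15, p6) → 34.8194
  f20: (p7, p9, p15) → 11.9125
  f21: (p7, p9, p5) → 4.6890
  f22: (p7, p16, p6) → 28.2077
  f23: (p7, p5, p3) → 22.2281
  f24: (p7, p16, p3) → 33.1038
Σ area = 910.818

Euler: V−E+F = 14−36+24 = 2.


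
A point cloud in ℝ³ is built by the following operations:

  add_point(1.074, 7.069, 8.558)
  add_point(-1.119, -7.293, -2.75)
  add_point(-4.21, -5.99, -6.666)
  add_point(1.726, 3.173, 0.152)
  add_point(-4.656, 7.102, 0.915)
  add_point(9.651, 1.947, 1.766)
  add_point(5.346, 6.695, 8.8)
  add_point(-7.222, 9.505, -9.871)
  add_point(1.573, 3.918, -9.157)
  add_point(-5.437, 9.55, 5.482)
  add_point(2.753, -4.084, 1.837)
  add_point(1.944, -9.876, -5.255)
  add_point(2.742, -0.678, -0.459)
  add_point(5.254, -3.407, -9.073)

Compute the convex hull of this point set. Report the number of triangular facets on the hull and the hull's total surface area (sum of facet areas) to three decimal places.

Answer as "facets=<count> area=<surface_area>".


11 of the 14 inputs are extreme points: [0, 1, 2, 5, 6, 7, 8, 9, 10, 11, 13].

Facet areas (half cross-product norm):
  f1: (p13, p11, p5) → 52.6533
  f2: (p6, p5, p7) → 103.0834
  f3: (p6, p9, p7) → 82.8356
  f4: (p2, p9, p7) → 121.5289
  f5: (p2, p13, p7) → 80.7797
  f6: (p2, p13, p11) → 30.0015
  f7: (p8, p5, p7) → 55.8598
  f8: (p8, p13, p7) → 22.0779
  f9: (p8, p13, p5) → 51.5585
  f10: (p10, p11, p5) → 37.0602
  f11: (p10, p6, p5) → 43.5904
  f12: (p0, p6, p9) → 7.0834
  f13: (p0, p10, p6) → 27.7746
  f14: (p1, p2, p9) → 49.5744
  f15: (p1, p0, p9) → 69.7891
  f16: (p1, p0, p10) → 33.0617
  f17: (p1, p2, p11) → 12.0884
  f18: (p1, p10, p11) → 15.5868
Σ area = 895.988

Check V−E+F: 11 − 27 + 18 = 2.

facets=18 area=895.988


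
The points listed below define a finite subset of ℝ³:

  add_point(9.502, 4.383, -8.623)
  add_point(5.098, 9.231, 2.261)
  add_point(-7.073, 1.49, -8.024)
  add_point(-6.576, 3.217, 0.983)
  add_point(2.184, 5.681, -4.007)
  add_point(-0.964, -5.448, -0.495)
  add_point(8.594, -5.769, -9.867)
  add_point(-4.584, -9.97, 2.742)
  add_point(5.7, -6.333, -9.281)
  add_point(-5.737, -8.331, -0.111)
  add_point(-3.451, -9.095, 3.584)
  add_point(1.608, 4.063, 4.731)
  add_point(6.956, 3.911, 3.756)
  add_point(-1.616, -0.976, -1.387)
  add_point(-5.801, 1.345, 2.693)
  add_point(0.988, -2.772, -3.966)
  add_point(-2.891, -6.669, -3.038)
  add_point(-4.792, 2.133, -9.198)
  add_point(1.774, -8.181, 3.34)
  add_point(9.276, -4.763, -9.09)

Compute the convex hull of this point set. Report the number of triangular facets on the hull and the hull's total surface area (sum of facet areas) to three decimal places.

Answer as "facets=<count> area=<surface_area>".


Extreme-point indices: [0, 1, 2, 3, 6, 7, 8, 9, 10, 11, 12, 14, 17, 18, 19] — 15 of 20 on the boundary.

Triangle areas on the boundary:
  f1: (p3, p1, p2) → 58.9866
  f2: (p17, p6, p0) → 72.0695
  f3: (p17, p1, p2) → 21.0247
  f4: (p17, p1, p0) → 89.0825
  f5: (p9, p3, p2) → 51.3481
  f6: (p19, p6, p0) → 4.4774
  f7: (p11, p3, p1) → 27.9145
  f8: (p8, p6, p7) → 14.7610
  f9: (p8, p9, p7) → 24.4774
  f10: (p8, p9, p2) → 85.5775
  f11: (p8, p17, p2) → 15.2145
  f12: (p8, p17, p6) → 15.6943
  f13: (p18, p6, p7) → 45.8008
  f14: (p18, p19, p6) → 10.7438
  f15: (p14, p11, p3) → 10.6048
  f16: (p14, p9, p7) → 17.1080
  f17: (p14, p9, p3) → 11.5616
  f18: (p10, p18, p7) → 2.9722
  f19: (p10, p18, p11) → 32.3365
  f20: (p10, p14, p7) → 8.4456
  f21: (p10, p14, p11) → 43.5225
  f22: (p12, p11, p1) → 15.1573
  f23: (p12, p18, p11) → 33.4474
  f24: (p12, p18, p19) → 90.7064
  f25: (p12, p1, p0) → 35.9554
  f26: (p12, p19, p0) → 57.9256
Σ area = 896.916

Euler: V−E+F = 15−39+26 = 2.

facets=26 area=896.916


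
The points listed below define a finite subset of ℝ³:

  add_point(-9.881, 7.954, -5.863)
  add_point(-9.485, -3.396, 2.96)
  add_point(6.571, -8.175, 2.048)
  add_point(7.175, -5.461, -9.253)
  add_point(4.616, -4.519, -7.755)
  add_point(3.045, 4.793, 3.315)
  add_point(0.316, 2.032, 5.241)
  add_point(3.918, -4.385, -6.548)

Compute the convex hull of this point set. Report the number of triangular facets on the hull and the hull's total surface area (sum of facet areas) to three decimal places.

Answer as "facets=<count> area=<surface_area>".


facets=8 area=666.492

6 of the 8 inputs are extreme points: [0, 1, 2, 3, 5, 6].

Facet areas (half cross-product norm):
  f1: (p1, p3, p0) → 144.1321
  f2: (p1, p2, p3) → 97.5617
  f3: (p1, p6, p0) → 80.0366
  f4: (p1, p6, p2) → 70.8253
  f5: (p5, p3, p0) → 134.4749
  f6: (p5, p6, p0) → 34.7444
  f7: (p5, p2, p3) → 77.9860
  f8: (p5, p6, p2) → 26.7309
Σ area = 666.492

Euler characteristic 6−12+8 = 2 ✓


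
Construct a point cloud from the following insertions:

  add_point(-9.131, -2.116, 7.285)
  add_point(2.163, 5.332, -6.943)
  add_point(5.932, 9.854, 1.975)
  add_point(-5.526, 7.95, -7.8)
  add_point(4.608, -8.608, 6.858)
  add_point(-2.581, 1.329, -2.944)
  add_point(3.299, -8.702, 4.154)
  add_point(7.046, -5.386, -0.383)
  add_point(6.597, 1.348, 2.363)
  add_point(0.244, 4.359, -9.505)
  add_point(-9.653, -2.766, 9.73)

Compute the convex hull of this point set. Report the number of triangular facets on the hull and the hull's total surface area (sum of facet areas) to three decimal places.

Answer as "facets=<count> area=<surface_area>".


Points on the hull: [0, 1, 2, 3, 4, 6, 7, 8, 9, 10] (10 of 11).

Per-facet area ½‖(b−a)×(c−a)‖:
  f1: (p3, p2, p10) → 150.3864
  f2: (p4, p2, p10) → 145.2902
  f3: (p0, p3, p10) → 7.5594
  f4: (p0, p3, p9) → 64.5696
  f5: (p1, p2, p7) → 70.6126
  f6: (p1, p9, p7) → 21.1327
  f7: (p1, p3, p2) → 41.8417
  f8: (p1, p3, p9) → 11.6106
  f9: (p8, p2, p7) → 13.0278
  f10: (p8, p4, p7) → 30.2065
  f11: (p8, p4, p2) → 20.9143
  f12: (p6, p4, p7) → 9.5185
  f13: (p6, p4, p10) → 22.9834
  f14: (p6, p0, p10) → 17.9485
  f15: (p6, p9, p7) → 44.4819
  f16: (p6, p0, p9) → 131.8297
Σ area = 803.914

Check V−E+F: 10 − 24 + 16 = 2.

facets=16 area=803.914


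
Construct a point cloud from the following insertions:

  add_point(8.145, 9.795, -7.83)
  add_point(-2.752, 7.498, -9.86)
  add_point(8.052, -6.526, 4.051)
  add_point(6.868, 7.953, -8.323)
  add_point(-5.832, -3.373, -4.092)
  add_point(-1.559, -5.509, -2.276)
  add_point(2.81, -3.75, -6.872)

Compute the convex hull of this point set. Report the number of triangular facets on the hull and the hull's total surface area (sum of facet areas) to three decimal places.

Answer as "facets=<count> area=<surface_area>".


facets=10 area=497.642

7 of the 7 inputs are extreme points: [0, 1, 2, 3, 4, 5, 6].

Triangle areas on the boundary:
  f1: (p1, p2, p4) → 102.2412
  f2: (p1, p2, p0) → 114.0353
  f3: (p6, p2, p0) → 90.1113
  f4: (p6, p1, p4) → 54.3128
  f5: (p5, p2, p4) → 11.0662
  f6: (p5, p6, p4) → 16.4923
  f7: (p5, p6, p2) → 37.5993
  f8: (p3, p1, p0) → 8.7788
  f9: (p3, p6, p0) → 5.9565
  f10: (p3, p6, p1) → 57.0486
Σ area = 497.642

Check V−E+F: 7 − 15 + 10 = 2.


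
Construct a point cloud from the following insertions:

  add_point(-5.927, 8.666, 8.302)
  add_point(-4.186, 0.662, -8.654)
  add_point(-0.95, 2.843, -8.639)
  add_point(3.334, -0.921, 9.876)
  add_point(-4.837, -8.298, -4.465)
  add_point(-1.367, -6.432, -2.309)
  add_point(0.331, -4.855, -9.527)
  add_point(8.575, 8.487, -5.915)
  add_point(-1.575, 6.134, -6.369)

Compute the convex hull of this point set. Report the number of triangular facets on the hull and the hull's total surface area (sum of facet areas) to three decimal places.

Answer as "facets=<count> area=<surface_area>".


facets=14 area=794.363

Hull vertices (9/9): indices [0, 1, 2, 3, 4, 5, 6, 7, 8].

Facet areas (half cross-product norm):
  f1: (p3, p7, p0) → 123.8876
  f2: (p3, p4, p0) → 120.5466
  f3: (p1, p4, p0) → 93.3280
  f4: (p5, p3, p4) → 17.7369
  f5: (p8, p7, p0) → 79.3285
  f6: (p8, p1, p0) → 46.9126
  f7: (p6, p1, p4) → 28.4399
  f8: (p6, p5, p4) → 16.6881
  f9: (p6, p3, p7) → 143.3122
  f10: (p6, p5, p3) → 40.2108
  f11: (p2, p6, p7) → 41.4917
  f12: (p2, p6, p1) → 13.9573
  f13: (p2, p8, p7) → 21.0656
  f14: (p2, p8, p1) → 7.4570
Σ area = 794.363

Euler characteristic 9−21+14 = 2 ✓


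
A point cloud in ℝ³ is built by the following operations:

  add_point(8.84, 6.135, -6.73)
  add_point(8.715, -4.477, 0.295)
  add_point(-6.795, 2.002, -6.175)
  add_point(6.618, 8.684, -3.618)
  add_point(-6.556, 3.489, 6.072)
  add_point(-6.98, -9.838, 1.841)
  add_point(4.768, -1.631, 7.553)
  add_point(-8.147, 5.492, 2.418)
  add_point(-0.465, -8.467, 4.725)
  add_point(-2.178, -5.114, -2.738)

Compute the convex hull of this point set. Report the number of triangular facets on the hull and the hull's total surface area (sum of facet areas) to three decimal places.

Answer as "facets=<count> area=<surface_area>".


facets=16 area=809.124

10 of the 10 inputs are extreme points: [0, 1, 2, 3, 4, 5, 6, 7, 8, 9].

Area of each hull facet:
  f1: (p2, p5, p7) → 65.5541
  f2: (p3, p6, p0) → 34.6285
  f3: (p3, p2, p7) → 69.9351
  f4: (p3, p2, p0) → 34.8475
  f5: (p1, p6, p0) → 54.5793
  f6: (p4, p3, p7) → 36.1945
  f7: (p4, p3, p6) → 92.7451
  f8: (p4, p5, p7) → 30.7480
  f9: (p8, p1, p5) → 29.7952
  f10: (p8, p1, p6) → 38.3940
  f11: (p8, p4, p5) → 47.9504
  f12: (p8, p4, p6) → 54.8931
  f13: (p9, p2, p5) → 34.7074
  f14: (p9, p1, p5) → 41.2094
  f15: (p9, p2, p0) → 71.1751
  f16: (p9, p1, p0) → 71.7673
Σ area = 809.124

Euler: V−E+F = 10−24+16 = 2.


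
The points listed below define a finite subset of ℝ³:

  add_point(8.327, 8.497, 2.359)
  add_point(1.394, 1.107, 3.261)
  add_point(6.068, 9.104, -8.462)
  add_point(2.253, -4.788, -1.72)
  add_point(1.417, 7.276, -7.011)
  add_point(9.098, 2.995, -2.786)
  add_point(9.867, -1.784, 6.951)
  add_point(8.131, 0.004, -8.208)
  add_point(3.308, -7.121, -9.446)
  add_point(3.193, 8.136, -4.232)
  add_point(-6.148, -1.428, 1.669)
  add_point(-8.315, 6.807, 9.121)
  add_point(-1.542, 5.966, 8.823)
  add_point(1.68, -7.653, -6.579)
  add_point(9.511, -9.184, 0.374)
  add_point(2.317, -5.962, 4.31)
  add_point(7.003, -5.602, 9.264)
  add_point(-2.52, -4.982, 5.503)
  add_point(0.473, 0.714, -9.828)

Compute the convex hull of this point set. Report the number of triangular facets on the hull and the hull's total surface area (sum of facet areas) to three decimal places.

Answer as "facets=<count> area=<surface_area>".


facets=26 area=1115.797

Extreme-point indices: [0, 2, 4, 5, 6, 7, 8, 10, 11, 12, 13, 14, 16, 17, 18] — 15 of 19 on the boundary.

Area of each hull facet:
  f1: (p0, p2, p11) → 98.1833
  f2: (p4, p2, p11) → 34.5813
  f3: (p4, p18, p11) → 65.8176
  f4: (p4, p18, p2) → 17.7043
  f5: (p10, p18, p11) → 63.9109
  f6: (p10, p17, p11) → 35.7477
  f7: (p12, p0, p11) → 24.2565
  f8: (p12, p0, p6) → 65.5034
  f9: (p5, p0, p2) → 33.4215
  f10: (p5, p7, p2) → 26.7104
  f11: (p5, p0, p6) → 39.4995
  f12: (p16, p17, p11) → 65.4672
  f13: (p16, p12, p11) → 35.7403
  f14: (p16, p12, p6) → 36.7240
  f15: (p8, p10, p18) → 56.0337
  f16: (p8, p18, p2) → 34.5298
  f17: (p8, p7, p2) → 30.0221
  f18: (p13, p10, p17) → 40.1494
  f19: (p13, p8, p10) → 13.9653
  f20: (p14, p13, p8) → 17.2140
  f21: (p14, p16, p6) → 25.3133
  f22: (p14, p8, p7) → 49.4112
  f23: (p14, p16, p17) → 50.6794
  f24: (p14, p13, p17) → 65.0280
  f25: (p14, p5, p6) → 51.8806
  f26: (p14, p5, p7) → 38.3019
Σ area = 1115.797

Euler: V−E+F = 15−39+26 = 2.


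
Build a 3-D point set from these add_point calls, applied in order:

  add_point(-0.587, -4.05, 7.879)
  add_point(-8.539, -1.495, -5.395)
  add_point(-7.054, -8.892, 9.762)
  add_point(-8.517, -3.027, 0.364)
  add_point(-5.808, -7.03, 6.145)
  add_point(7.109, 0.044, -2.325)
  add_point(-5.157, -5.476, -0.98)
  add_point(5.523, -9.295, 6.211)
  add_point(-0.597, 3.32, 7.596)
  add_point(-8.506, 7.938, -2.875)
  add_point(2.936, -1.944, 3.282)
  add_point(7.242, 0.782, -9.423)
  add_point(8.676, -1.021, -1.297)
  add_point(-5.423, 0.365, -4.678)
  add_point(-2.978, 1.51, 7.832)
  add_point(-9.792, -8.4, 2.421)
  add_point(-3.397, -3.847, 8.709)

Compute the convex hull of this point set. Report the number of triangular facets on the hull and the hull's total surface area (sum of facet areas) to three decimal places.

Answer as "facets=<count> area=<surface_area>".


Extreme-point indices: [0, 1, 2, 5, 7, 8, 9, 11, 12, 14, 15, 16] — 12 of 17 on the boundary.

Triangle areas on the boundary:
  f1: (p8, p11, p9) → 120.6992
  f2: (p1, p9, p15) → 45.9633
  f3: (p1, p11, p15) → 79.6161
  f4: (p1, p11, p9) → 80.0661
  f5: (p7, p8, p12) → 72.7600
  f6: (p7, p11, p15) → 146.0921
  f7: (p7, p11, p12) → 33.5987
  f8: (p2, p9, p15) → 64.0273
  f9: (p2, p7, p15) → 51.1426
  f10: (p5, p11, p12) → 6.6088
  f11: (p5, p8, p12) → 13.7326
  f12: (p5, p8, p11) → 30.9091
  f13: (p14, p8, p9) → 20.4807
  f14: (p14, p2, p9) → 70.2683
  f15: (p14, p2, p8) → 8.8977
  f16: (p16, p2, p8) → 6.1442
  f17: (p16, p2, p7) → 33.7328
  f18: (p0, p7, p8) → 23.5367
  f19: (p0, p16, p8) → 10.8118
  f20: (p0, p16, p7) → 7.0439
Σ area = 926.132

Euler characteristic 12−30+20 = 2 ✓

facets=20 area=926.132


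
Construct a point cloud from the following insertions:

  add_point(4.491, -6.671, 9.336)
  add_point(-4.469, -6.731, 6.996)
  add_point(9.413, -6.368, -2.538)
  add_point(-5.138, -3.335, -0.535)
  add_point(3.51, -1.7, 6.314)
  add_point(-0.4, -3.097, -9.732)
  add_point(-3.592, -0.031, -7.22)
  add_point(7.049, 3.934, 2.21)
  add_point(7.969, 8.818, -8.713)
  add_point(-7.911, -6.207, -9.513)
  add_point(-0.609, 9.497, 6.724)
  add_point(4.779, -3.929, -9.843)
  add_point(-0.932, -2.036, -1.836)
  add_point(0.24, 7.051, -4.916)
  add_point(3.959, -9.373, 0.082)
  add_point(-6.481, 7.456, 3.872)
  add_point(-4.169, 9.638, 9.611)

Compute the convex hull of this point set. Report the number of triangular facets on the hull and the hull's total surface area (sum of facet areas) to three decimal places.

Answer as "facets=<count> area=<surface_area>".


facets=22 area=1199.152

Extreme-point indices: [0, 1, 2, 5, 7, 8, 9, 10, 11, 13, 14, 15, 16] — 13 of 17 on the boundary.

Facet areas (half cross-product norm):
  f1: (p1, p14, p9) → 84.8551
  f2: (p11, p8, p2) → 59.1332
  f3: (p11, p14, p9) → 72.0175
  f4: (p11, p14, p2) → 30.3549
  f5: (p15, p8, p16) → 60.4143
  f6: (p15, p1, p9) → 119.2466
  f7: (p15, p1, p16) → 47.9254
  f8: (p7, p8, p2) → 69.5011
  f9: (p0, p14, p2) → 31.9364
  f10: (p0, p1, p14) → 42.6848
  f11: (p0, p7, p2) → 67.0523
  f12: (p0, p1, p16) → 76.6118
  f13: (p5, p8, p9) → 32.2153
  f14: (p5, p11, p9) → 11.1820
  f15: (p5, p11, p8) → 34.4762
  f16: (p13, p8, p9) → 62.4370
  f17: (p13, p15, p9) → 89.7157
  f18: (p13, p15, p8) → 24.0543
  f19: (p10, p8, p16) → 15.1080
  f20: (p10, p7, p8) → 61.2068
  f21: (p10, p0, p16) → 38.7976
  f22: (p10, p0, p7) → 68.2257
Σ area = 1199.152

Check V−E+F: 13 − 33 + 22 = 2.


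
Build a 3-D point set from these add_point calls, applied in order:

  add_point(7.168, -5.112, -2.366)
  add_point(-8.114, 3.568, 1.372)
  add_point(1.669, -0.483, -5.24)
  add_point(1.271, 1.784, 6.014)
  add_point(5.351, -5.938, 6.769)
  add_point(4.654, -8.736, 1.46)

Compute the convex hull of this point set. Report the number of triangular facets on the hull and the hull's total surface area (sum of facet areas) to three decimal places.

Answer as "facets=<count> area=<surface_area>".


facets=8 area=337.407

Hull vertices (6/6): indices [0, 1, 2, 3, 4, 5].

Facet areas (half cross-product norm):
  f1: (p4, p5, p1) → 52.0775
  f2: (p4, p5, p0) → 17.1279
  f3: (p3, p4, p1) → 37.3520
  f4: (p3, p4, p0) → 40.8791
  f5: (p2, p5, p1) → 68.3048
  f6: (p2, p5, p0) → 21.4970
  f7: (p2, p3, p1) → 56.8075
  f8: (p2, p3, p0) → 43.3611
Σ area = 337.407

Check V−E+F: 6 − 12 + 8 = 2.


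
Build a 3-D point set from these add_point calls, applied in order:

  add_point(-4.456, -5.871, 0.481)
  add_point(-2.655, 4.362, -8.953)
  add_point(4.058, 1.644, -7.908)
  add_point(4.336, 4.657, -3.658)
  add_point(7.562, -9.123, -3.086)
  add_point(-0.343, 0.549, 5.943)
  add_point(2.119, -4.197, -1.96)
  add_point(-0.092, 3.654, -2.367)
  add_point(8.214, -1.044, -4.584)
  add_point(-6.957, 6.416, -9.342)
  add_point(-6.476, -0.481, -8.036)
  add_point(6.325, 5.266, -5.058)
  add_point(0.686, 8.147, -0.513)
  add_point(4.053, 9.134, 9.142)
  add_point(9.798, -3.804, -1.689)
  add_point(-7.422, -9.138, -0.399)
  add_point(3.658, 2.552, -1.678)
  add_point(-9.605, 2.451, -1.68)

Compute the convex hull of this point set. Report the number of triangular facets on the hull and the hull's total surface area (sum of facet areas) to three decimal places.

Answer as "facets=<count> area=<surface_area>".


facets=22 area=937.234

Hull vertices (13/18): indices [1, 2, 4, 5, 8, 9, 10, 11, 12, 13, 14, 15, 17].

Triangle areas on the boundary:
  f1: (p9, p13, p17) → 83.6013
  f2: (p11, p13, p14) → 76.5042
  f3: (p4, p13, p14) → 39.1837
  f4: (p12, p9, p13) → 22.4094
  f5: (p12, p11, p13) → 37.5569
  f6: (p12, p11, p9) → 45.9973
  f7: (p5, p4, p13) → 68.1464
  f8: (p5, p4, p15) → 93.1766
  f9: (p5, p13, p17) → 56.6864
  f10: (p5, p15, p17) → 67.1750
  f11: (p10, p4, p15) → 86.4263
  f12: (p10, p9, p17) → 26.1246
  f13: (p10, p15, p17) → 42.4402
  f14: (p2, p10, p4) → 65.7236
  f15: (p1, p10, p9) → 14.5963
  f16: (p1, p2, p10) → 22.0777
  f17: (p1, p11, p9) → 13.6425
  f18: (p1, p2, p11) → 18.3219
  f19: (p8, p4, p14) → 12.2672
  f20: (p8, p2, p4) → 21.4458
  f21: (p8, p11, p14) → 9.1205
  f22: (p8, p2, p11) → 14.6104
Σ area = 937.234

Euler characteristic 13−33+22 = 2 ✓


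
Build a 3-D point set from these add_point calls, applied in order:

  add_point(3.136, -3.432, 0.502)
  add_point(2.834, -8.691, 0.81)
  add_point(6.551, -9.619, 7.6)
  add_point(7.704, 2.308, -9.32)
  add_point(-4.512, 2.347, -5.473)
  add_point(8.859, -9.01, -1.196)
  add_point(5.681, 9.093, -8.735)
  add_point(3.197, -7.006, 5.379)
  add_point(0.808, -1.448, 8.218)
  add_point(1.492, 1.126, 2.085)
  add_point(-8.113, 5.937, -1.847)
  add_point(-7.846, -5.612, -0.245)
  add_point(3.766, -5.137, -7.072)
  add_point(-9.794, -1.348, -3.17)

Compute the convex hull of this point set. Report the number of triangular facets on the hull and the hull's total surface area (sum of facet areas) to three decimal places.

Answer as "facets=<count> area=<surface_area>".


Extreme-point indices: [1, 2, 3, 4, 5, 6, 8, 10, 11, 12, 13] — 11 of 14 on the boundary.

Area of each hull facet:
  f1: (p10, p8, p6) → 119.7757
  f2: (p2, p6, p5) → 83.4903
  f3: (p2, p8, p6) → 100.0108
  f4: (p4, p12, p13) → 37.2991
  f5: (p4, p10, p13) → 20.1777
  f6: (p4, p10, p6) → 37.5869
  f7: (p3, p6, p5) → 32.9078
  f8: (p3, p12, p5) → 36.2325
  f9: (p3, p4, p6) → 43.4093
  f10: (p3, p4, p12) → 48.1571
  f11: (p1, p2, p5) → 24.3665
  f12: (p1, p12, p5) → 25.7170
  f13: (p11, p2, p8) → 63.8306
  f14: (p11, p10, p13) → 17.2335
  f15: (p11, p10, p8) → 72.8844
  f16: (p11, p1, p2) → 35.7240
  f17: (p11, p12, p13) → 37.2372
  f18: (p11, p1, p12) → 48.3233
Σ area = 884.364

Euler characteristic 11−27+18 = 2 ✓

facets=18 area=884.364


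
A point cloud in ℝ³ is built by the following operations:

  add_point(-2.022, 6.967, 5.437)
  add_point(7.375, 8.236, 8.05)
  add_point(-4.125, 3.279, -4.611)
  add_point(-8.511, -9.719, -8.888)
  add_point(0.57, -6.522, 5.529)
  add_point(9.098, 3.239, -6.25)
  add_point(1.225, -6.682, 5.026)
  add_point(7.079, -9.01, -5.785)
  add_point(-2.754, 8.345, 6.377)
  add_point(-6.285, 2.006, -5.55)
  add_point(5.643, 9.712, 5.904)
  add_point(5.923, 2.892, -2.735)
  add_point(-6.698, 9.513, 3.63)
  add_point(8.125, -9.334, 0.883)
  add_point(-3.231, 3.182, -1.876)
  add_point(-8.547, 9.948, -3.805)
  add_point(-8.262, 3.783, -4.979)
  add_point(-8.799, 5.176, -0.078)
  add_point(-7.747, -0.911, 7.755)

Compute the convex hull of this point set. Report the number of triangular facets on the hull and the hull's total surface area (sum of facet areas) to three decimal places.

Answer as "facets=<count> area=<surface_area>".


facets=20 area=1272.707

Extreme-point indices: [1, 3, 4, 5, 7, 8, 10, 12, 13, 15, 17, 18] — 12 of 19 on the boundary.

Facet areas (half cross-product norm):
  f1: (p18, p3, p17) → 85.6274
  f2: (p15, p3, p17) → 48.8482
  f3: (p15, p3, p5) → 179.2221
  f4: (p7, p3, p5) → 96.9204
  f5: (p10, p1, p5) → 21.5684
  f6: (p10, p15, p5) → 117.3096
  f7: (p12, p18, p17) → 30.2315
  f8: (p12, p15, p17) → 18.0487
  f9: (p12, p10, p15) → 43.8866
  f10: (p13, p1, p5) → 108.5352
  f11: (p13, p7, p5) → 41.8998
  f12: (p13, p7, p3) → 50.5188
  f13: (p8, p10, p1) → 12.0189
  f14: (p8, p12, p10) → 14.6874
  f15: (p8, p18, p1) → 49.0538
  f16: (p8, p12, p18) → 26.1077
  f17: (p4, p18, p1) → 82.9926
  f18: (p4, p13, p1) → 76.5030
  f19: (p4, p18, p3) → 88.1614
  f20: (p4, p13, p3) → 80.5657
Σ area = 1272.707

Euler: V−E+F = 12−30+20 = 2.


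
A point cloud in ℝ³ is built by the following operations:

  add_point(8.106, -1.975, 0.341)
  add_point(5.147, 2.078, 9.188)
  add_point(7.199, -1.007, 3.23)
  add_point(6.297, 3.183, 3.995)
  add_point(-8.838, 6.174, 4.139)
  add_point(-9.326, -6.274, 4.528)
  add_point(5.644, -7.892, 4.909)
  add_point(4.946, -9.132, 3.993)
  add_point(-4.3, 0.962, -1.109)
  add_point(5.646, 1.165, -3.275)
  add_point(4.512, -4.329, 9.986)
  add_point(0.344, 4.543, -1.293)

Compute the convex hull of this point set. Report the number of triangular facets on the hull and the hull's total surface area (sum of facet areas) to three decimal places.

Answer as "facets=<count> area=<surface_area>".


Points on the hull: [0, 1, 2, 3, 4, 5, 6, 7, 8, 9, 10, 11] (12 of 12).

Per-facet area ½‖(b−a)×(c−a)‖:
  f1: (p10, p4, p5) → 92.3715
  f2: (p7, p10, p5) → 54.8142
  f3: (p8, p4, p5) → 44.7831
  f4: (p1, p10, p4) → 48.8708
  f5: (p6, p10, p0) → 24.6893
  f6: (p6, p7, p0) → 6.1979
  f7: (p6, p7, p10) → 3.3657
  f8: (p11, p8, p4) → 25.4005
  f9: (p2, p10, p0) → 8.5819
  f10: (p2, p1, p0) → 1.6452
  f11: (p2, p1, p10) → 21.7024
  f12: (p9, p11, p8) → 18.2317
  f13: (p9, p7, p0) → 18.5885
  f14: (p9, p7, p5) → 91.5993
  f15: (p9, p8, p5) → 42.6791
  f16: (p3, p1, p4) → 41.2436
  f17: (p3, p11, p4) → 41.2537
  f18: (p3, p9, p11) → 23.3233
  f19: (p3, p1, p0) → 16.1239
  f20: (p3, p9, p0) → 17.3047
Σ area = 642.770

Euler characteristic 12−30+20 = 2 ✓

facets=20 area=642.770


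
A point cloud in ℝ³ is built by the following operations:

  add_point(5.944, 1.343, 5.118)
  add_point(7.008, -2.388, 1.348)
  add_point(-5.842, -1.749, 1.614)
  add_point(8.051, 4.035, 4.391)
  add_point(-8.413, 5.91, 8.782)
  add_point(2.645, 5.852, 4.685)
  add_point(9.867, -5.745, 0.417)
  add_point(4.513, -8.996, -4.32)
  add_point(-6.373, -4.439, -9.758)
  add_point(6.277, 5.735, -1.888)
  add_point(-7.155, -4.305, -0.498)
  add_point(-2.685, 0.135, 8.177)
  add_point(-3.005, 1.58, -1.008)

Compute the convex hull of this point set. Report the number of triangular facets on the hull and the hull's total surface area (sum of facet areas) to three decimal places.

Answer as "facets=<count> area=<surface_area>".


Points on the hull: [0, 3, 4, 5, 6, 7, 8, 9, 10, 11] (10 of 13).

Triangle areas on the boundary:
  f1: (p9, p8, p4) → 155.9522
  f2: (p9, p7, p6) → 47.9555
  f3: (p9, p7, p8) → 96.1239
  f4: (p11, p7, p6) → 62.1181
  f5: (p3, p9, p6) → 36.0219
  f6: (p3, p11, p4) → 44.5273
  f7: (p10, p7, p8) → 56.7540
  f8: (p10, p11, p7) → 70.4537
  f9: (p10, p8, p4) → 46.8886
  f10: (p10, p11, p4) → 43.6443
  f11: (p0, p11, p6) → 38.4303
  f12: (p0, p3, p6) → 15.9442
  f13: (p0, p3, p11) → 10.9770
  f14: (p5, p9, p4) → 28.9071
  f15: (p5, p3, p4) → 14.1728
  f16: (p5, p3, p9) → 18.4751
Σ area = 787.346

Check V−E+F: 10 − 24 + 16 = 2.

facets=16 area=787.346


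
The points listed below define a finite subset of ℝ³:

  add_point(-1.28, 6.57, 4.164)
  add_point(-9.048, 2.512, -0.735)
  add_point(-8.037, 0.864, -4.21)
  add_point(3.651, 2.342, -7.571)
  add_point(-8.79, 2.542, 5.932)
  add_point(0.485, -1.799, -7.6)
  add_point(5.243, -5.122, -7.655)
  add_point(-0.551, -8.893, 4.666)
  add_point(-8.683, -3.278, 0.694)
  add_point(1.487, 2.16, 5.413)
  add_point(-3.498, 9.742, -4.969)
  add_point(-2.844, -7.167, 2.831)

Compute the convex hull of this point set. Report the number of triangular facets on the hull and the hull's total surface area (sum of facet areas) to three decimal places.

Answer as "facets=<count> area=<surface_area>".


12 of the 12 inputs are extreme points: [0, 1, 2, 3, 4, 5, 6, 7, 8, 9, 10, 11].

Area of each hull facet:
  f1: (p2, p10, p1) → 19.5352
  f2: (p4, p10, p1) → 30.7806
  f3: (p4, p0, p10) → 42.7284
  f4: (p3, p0, p10) → 52.0590
  f5: (p9, p7, p6) → 76.4262
  f6: (p9, p3, p6) → 50.2124
  f7: (p9, p3, p0) → 34.8061
  f8: (p9, p4, p7) → 57.4164
  f9: (p9, p4, p0) → 23.2954
  f10: (p8, p2, p6) → 48.2842
  f11: (p8, p4, p7) → 41.2112
  f12: (p8, p2, p1) → 11.6198
  f13: (p8, p4, p1) → 19.3646
  f14: (p5, p2, p10) → 46.9319
  f15: (p5, p3, p10) → 27.3646
  f16: (p5, p2, p6) → 12.3870
  f17: (p5, p3, p6) → 15.1127
  f18: (p11, p7, p6) → 22.7239
  f19: (p11, p8, p6) → 48.4052
  f20: (p11, p8, p7) → 3.4294
Σ area = 684.094

Euler: V−E+F = 12−30+20 = 2.

facets=20 area=684.094
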